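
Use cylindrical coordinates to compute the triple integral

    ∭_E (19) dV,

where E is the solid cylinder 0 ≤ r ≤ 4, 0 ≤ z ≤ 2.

In cylindrical coordinates, x = r cos(θ), y = r sin(θ), z = z, and dV = r dr dθ dz.

The integrand becomes 19, so

    ∭_E (19) dV = ∫_{0}^{2π} ∫_{0}^{4} ∫_{0}^{2} (19) · r dz dr dθ.

Inner (z): 38r.
Middle (r from 0 to 4): 304.
Outer (θ): 608π.

Therefore the triple integral equals 608π.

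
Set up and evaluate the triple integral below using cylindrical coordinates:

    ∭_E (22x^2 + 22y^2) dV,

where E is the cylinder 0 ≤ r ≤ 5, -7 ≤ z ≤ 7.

In cylindrical coordinates, x = r cos(θ), y = r sin(θ), z = z, and dV = r dr dθ dz.

The integrand becomes 22r^2, so

    ∭_E (22x^2 + 22y^2) dV = ∫_{0}^{2π} ∫_{0}^{5} ∫_{-7}^{7} (22r^2) · r dz dr dθ.

Inner (z): 308r^3.
Middle (r from 0 to 5): 48125.
Outer (θ): 96250π.

Therefore the triple integral equals 96250π.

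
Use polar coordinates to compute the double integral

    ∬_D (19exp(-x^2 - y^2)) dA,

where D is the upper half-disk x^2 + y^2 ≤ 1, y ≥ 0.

The region D is 0 ≤ r ≤ 1, 0 ≤ θ ≤ π in polar coordinates, where x = r cos(θ), y = r sin(θ), and dA = r dr dθ.

Under the substitution, the integrand becomes 19exp(-r^2), so

    ∬_D (19exp(-x^2 - y^2)) dA = ∫_{0}^{π} ∫_{0}^{1} (19exp(-r^2)) · r dr dθ.

Inner integral (in r): ∫_{0}^{1} (19exp(-r^2)) · r dr = 19/2 - 19exp(-1)/2.

Outer integral (in θ): ∫_{0}^{π} (19/2 - 19exp(-1)/2) dθ = -19π (1 - e)exp(-1)/2.

Therefore ∬_D (19exp(-x^2 - y^2)) dA = -19π (1 - e)exp(-1)/2.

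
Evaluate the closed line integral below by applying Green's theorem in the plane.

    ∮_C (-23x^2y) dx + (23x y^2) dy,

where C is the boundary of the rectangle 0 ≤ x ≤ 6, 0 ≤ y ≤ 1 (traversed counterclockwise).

Green's theorem converts the closed line integral into a double integral over the enclosed region D:

    ∮_C P dx + Q dy = ∬_D (∂Q/∂x - ∂P/∂y) dA.

Here P = -23x^2y, Q = 23x y^2, so

    ∂Q/∂x = 23y^2,    ∂P/∂y = -23x^2,
    ∂Q/∂x - ∂P/∂y = 23x^2 + 23y^2.

D is the region 0 ≤ x ≤ 6, 0 ≤ y ≤ 1. Evaluating the double integral:

    ∬_D (23x^2 + 23y^2) dA = ∫_0^{6} ∫_0^{1} (23x^2 + 23y^2) dy dx.

Inner (y from 0 to 1): 23x^2 + 23/3.
Outer (x from 0 to 6): 1702.

Therefore ∮_C P dx + Q dy = 1702.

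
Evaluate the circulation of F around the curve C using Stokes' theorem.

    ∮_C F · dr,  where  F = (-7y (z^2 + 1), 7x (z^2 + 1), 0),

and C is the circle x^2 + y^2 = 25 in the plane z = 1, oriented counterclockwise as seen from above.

Let S be the flat disk x^2 + y^2 ≤ 25 in the plane z = 1, with upward unit normal n̂ = ẑ. By Stokes' theorem,

    ∮_C F · dr = ∬_S (∇ × F) · n̂ dS = ∬_D (curl F)_z dA,

where D is the disk x^2 + y^2 ≤ 25.

Compute the curl of F = (-7y (z^2 + 1), 7x (z^2 + 1), 0):
    (∇ × F)_x = ∂F_z/∂y - ∂F_y/∂z = -14x z,
    (∇ × F)_y = ∂F_x/∂z - ∂F_z/∂x = -14y z,
    (∇ × F)_z = ∂F_y/∂x - ∂F_x/∂y = 14z^2 + 14.

On z = 1, (curl F)_z = 28.

Convert to polar (x = r cos θ, y = r sin θ, dA = r dr dθ); the integrand becomes 28, so

    ∬_D (curl F)_z dA = ∫_0^{2π} ∫_0^{5} (28) · r dr dθ.

Inner (r from 0 to 5): 350.
Outer (θ from 0 to 2π): 700π.

Therefore ∮_C F · dr = 700π.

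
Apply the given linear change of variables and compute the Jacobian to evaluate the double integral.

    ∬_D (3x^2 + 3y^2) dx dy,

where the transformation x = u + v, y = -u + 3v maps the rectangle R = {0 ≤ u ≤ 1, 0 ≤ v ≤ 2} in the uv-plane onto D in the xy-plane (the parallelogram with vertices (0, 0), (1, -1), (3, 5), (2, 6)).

Compute the Jacobian determinant of (x, y) with respect to (u, v):

    ∂(x,y)/∂(u,v) = | 1  1 | = (1)(3) - (1)(-1) = 4.
                   | -1  3 |

Its absolute value is |J| = 4 (the area scaling factor).

Substituting x = u + v, y = -u + 3v into the integrand,

    3x^2 + 3y^2 → 6u^2 - 12u v + 30v^2,

so the integral becomes

    ∬_R (6u^2 - 12u v + 30v^2) · |J| du dv = ∫_0^1 ∫_0^2 (24u^2 - 48u v + 120v^2) dv du.

Inner (v): 48u^2 - 96u + 320.
Outer (u): 288.

Therefore ∬_D (3x^2 + 3y^2) dx dy = 288.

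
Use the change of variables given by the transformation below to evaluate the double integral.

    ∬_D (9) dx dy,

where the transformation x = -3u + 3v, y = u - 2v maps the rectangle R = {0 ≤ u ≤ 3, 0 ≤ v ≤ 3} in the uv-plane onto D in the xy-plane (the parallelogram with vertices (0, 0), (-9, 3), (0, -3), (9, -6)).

Compute the Jacobian determinant of (x, y) with respect to (u, v):

    ∂(x,y)/∂(u,v) = | -3  3 | = (-3)(-2) - (3)(1) = 3.
                   | 1  -2 |

Its absolute value is |J| = 3 (the area scaling factor).

Substituting x = -3u + 3v, y = u - 2v into the integrand,

    9 → 9,

so the integral becomes

    ∬_R (9) · |J| du dv = ∫_0^3 ∫_0^3 (27) dv du.

Inner (v): 81.
Outer (u): 243.

Therefore ∬_D (9) dx dy = 243.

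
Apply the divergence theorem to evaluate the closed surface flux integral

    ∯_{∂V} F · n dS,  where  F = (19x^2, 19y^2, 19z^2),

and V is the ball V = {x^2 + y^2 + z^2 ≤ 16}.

By the divergence theorem,

    ∯_{∂V} F · n dS = ∭_V (∇ · F) dV.

Compute the divergence:
    ∇ · F = ∂F_x/∂x + ∂F_y/∂y + ∂F_z/∂z = 38x + 38y + 38z.

In spherical coordinates, x = ρ sin(φ) cos(θ), y = ρ sin(φ) sin(θ), z = ρ cos(φ), dV = ρ^2 sin(φ) dρ dφ dθ, with 0 ≤ ρ ≤ 4, 0 ≤ φ ≤ π, 0 ≤ θ ≤ 2π.

The integrand, after substitution and multiplying by the volume element, becomes (38ρ (sqrt(2)sin(φ)sin(θ + π/4) + cos(φ))) · ρ^2 sin(φ), so

    ∭_V (∇·F) dV = ∫_0^{2π} ∫_0^{π} ∫_0^{4} (38ρ (sqrt(2)sin(φ)sin(θ + π/4) + cos(φ))) · ρ^2 sin(φ) dρ dφ dθ.

Inner (ρ from 0 to 4): 2432(sqrt(2)sin(φ)sin(θ + π/4) + cos(φ))sin(φ).
Middle (φ from 0 to π): 1216sqrt(2)π sin(θ + π/4).
Outer (θ from 0 to 2π): 0.

Therefore ∯_{∂V} F · n dS = 0.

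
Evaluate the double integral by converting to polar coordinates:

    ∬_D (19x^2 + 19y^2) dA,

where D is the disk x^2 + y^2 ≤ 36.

The region D is 0 ≤ r ≤ 6, 0 ≤ θ ≤ 2π in polar coordinates, where x = r cos(θ), y = r sin(θ), and dA = r dr dθ.

Under the substitution, the integrand becomes 19r^2, so

    ∬_D (19x^2 + 19y^2) dA = ∫_{0}^{2π} ∫_{0}^{6} (19r^2) · r dr dθ.

Inner integral (in r): ∫_{0}^{6} (19r^2) · r dr = 6156.

Outer integral (in θ): ∫_{0}^{2π} (6156) dθ = 12312π.

Therefore ∬_D (19x^2 + 19y^2) dA = 12312π.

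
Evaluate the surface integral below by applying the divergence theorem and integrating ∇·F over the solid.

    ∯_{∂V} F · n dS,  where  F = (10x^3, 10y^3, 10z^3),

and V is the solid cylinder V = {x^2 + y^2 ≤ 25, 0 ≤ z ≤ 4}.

By the divergence theorem,

    ∯_{∂V} F · n dS = ∭_V (∇ · F) dV.

Compute the divergence:
    ∇ · F = ∂F_x/∂x + ∂F_y/∂y + ∂F_z/∂z = 30x^2 + 30y^2 + 30z^2.

In cylindrical coordinates, x = r cos(θ), y = r sin(θ), z = z, dV = r dr dθ dz, with 0 ≤ r ≤ 5, 0 ≤ θ ≤ 2π, 0 ≤ z ≤ 4.

The integrand, after substitution and multiplying by the volume element, becomes (30r^2 + 30z^2) · r, so

    ∭_V (∇·F) dV = ∫_0^{2π} ∫_0^{5} ∫_0^{4} (30r^2 + 30z^2) · r dz dr dθ.

Inner (z from 0 to 4): 120r^3 + 640r.
Middle (r from 0 to 5): 26750.
Outer (θ from 0 to 2π): 53500π.

Therefore ∯_{∂V} F · n dS = 53500π.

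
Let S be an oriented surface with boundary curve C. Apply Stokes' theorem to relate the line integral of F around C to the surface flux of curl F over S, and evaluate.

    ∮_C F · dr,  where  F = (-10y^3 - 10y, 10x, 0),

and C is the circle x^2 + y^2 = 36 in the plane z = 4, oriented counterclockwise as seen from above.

Let S be the flat disk x^2 + y^2 ≤ 36 in the plane z = 4, with upward unit normal n̂ = ẑ. By Stokes' theorem,

    ∮_C F · dr = ∬_S (∇ × F) · n̂ dS = ∬_D (curl F)_z dA,

where D is the disk x^2 + y^2 ≤ 36.

Compute the curl of F = (-10y^3 - 10y, 10x, 0):
    (∇ × F)_x = ∂F_z/∂y - ∂F_y/∂z = 0,
    (∇ × F)_y = ∂F_x/∂z - ∂F_z/∂x = 0,
    (∇ × F)_z = ∂F_y/∂x - ∂F_x/∂y = 30y^2 + 20.

On z = 4, (curl F)_z = 30y^2 + 20.

Convert to polar (x = r cos θ, y = r sin θ, dA = r dr dθ); the integrand becomes 30r^2sin(θ)^2 + 20, so

    ∬_D (curl F)_z dA = ∫_0^{2π} ∫_0^{6} (30r^2sin(θ)^2 + 20) · r dr dθ.

Inner (r from 0 to 6): 9720sin(θ)^2 + 360.
Outer (θ from 0 to 2π): 10440π.

Therefore ∮_C F · dr = 10440π.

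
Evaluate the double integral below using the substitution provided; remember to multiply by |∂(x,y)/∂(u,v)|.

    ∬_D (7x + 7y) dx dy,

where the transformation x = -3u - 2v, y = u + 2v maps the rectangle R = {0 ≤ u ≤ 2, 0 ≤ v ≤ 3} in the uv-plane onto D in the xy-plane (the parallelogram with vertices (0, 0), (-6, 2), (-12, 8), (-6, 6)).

Compute the Jacobian determinant of (x, y) with respect to (u, v):

    ∂(x,y)/∂(u,v) = | -3  -2 | = (-3)(2) - (-2)(1) = -4.
                   | 1  2 |

Its absolute value is |J| = 4 (the area scaling factor).

Substituting x = -3u - 2v, y = u + 2v into the integrand,

    7x + 7y → -14u,

so the integral becomes

    ∬_R (-14u) · |J| du dv = ∫_0^2 ∫_0^3 (-56u) dv du.

Inner (v): -168u.
Outer (u): -336.

Therefore ∬_D (7x + 7y) dx dy = -336.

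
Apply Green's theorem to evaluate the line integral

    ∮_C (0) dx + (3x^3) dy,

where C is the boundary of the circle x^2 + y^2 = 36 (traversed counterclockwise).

Green's theorem converts the closed line integral into a double integral over the enclosed region D:

    ∮_C P dx + Q dy = ∬_D (∂Q/∂x - ∂P/∂y) dA.

Here P = 0, Q = 3x^3, so

    ∂Q/∂x = 9x^2,    ∂P/∂y = 0,
    ∂Q/∂x - ∂P/∂y = 9x^2.

D is the region x^2 + y^2 ≤ 36. Evaluating the double integral:

In polar coordinates (x = r cos θ, y = r sin θ, dA = r dr dθ) the integrand becomes 9r^2cos(θ)^2, so

    ∬_D (9x^2) dA = ∫_0^{2π} ∫_0^{6} (9r^2cos(θ)^2) · r dr dθ.

Inner (r from 0 to 6): 2916cos(θ)^2.
Outer (θ from 0 to 2π): 2916π.

Therefore ∮_C P dx + Q dy = 2916π.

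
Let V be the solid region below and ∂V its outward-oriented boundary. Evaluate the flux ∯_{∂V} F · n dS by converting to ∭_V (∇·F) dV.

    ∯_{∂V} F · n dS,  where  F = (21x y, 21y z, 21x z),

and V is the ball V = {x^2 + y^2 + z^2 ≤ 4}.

By the divergence theorem,

    ∯_{∂V} F · n dS = ∭_V (∇ · F) dV.

Compute the divergence:
    ∇ · F = ∂F_x/∂x + ∂F_y/∂y + ∂F_z/∂z = 21y + 21z + 21x = 21x + 21y + 21z.

In spherical coordinates, x = ρ sin(φ) cos(θ), y = ρ sin(φ) sin(θ), z = ρ cos(φ), dV = ρ^2 sin(φ) dρ dφ dθ, with 0 ≤ ρ ≤ 2, 0 ≤ φ ≤ π, 0 ≤ θ ≤ 2π.

The integrand, after substitution and multiplying by the volume element, becomes (21ρ (sqrt(2)sin(φ)sin(θ + π/4) + cos(φ))) · ρ^2 sin(φ), so

    ∭_V (∇·F) dV = ∫_0^{2π} ∫_0^{π} ∫_0^{2} (21ρ (sqrt(2)sin(φ)sin(θ + π/4) + cos(φ))) · ρ^2 sin(φ) dρ dφ dθ.

Inner (ρ from 0 to 2): 84(sqrt(2)sin(φ)sin(θ + π/4) + cos(φ))sin(φ).
Middle (φ from 0 to π): 42sqrt(2)π sin(θ + π/4).
Outer (θ from 0 to 2π): 0.

Therefore ∯_{∂V} F · n dS = 0.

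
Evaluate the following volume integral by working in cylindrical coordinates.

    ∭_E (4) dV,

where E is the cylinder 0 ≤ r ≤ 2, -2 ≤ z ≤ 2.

In cylindrical coordinates, x = r cos(θ), y = r sin(θ), z = z, and dV = r dr dθ dz.

The integrand becomes 4, so

    ∭_E (4) dV = ∫_{0}^{2π} ∫_{0}^{2} ∫_{-2}^{2} (4) · r dz dr dθ.

Inner (z): 16r.
Middle (r from 0 to 2): 32.
Outer (θ): 64π.

Therefore the triple integral equals 64π.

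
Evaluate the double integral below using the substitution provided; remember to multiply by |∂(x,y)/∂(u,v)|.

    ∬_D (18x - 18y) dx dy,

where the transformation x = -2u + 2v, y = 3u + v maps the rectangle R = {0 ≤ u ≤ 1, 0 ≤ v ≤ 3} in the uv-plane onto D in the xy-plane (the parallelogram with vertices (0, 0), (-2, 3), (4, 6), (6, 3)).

Compute the Jacobian determinant of (x, y) with respect to (u, v):

    ∂(x,y)/∂(u,v) = | -2  2 | = (-2)(1) - (2)(3) = -8.
                   | 3  1 |

Its absolute value is |J| = 8 (the area scaling factor).

Substituting x = -2u + 2v, y = 3u + v into the integrand,

    18x - 18y → -90u + 18v,

so the integral becomes

    ∬_R (-90u + 18v) · |J| du dv = ∫_0^1 ∫_0^3 (-720u + 144v) dv du.

Inner (v): 648 - 2160u.
Outer (u): -432.

Therefore ∬_D (18x - 18y) dx dy = -432.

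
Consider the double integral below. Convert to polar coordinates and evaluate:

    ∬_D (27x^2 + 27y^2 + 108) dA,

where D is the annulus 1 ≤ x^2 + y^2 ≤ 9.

The region D is 1 ≤ r ≤ 3, 0 ≤ θ ≤ 2π in polar coordinates, where x = r cos(θ), y = r sin(θ), and dA = r dr dθ.

Under the substitution, the integrand becomes 27r^2 + 108, so

    ∬_D (27x^2 + 27y^2 + 108) dA = ∫_{0}^{2π} ∫_{1}^{3} (27r^2 + 108) · r dr dθ.

Inner integral (in r): ∫_{1}^{3} (27r^2 + 108) · r dr = 972.

Outer integral (in θ): ∫_{0}^{2π} (972) dθ = 1944π.

Therefore ∬_D (27x^2 + 27y^2 + 108) dA = 1944π.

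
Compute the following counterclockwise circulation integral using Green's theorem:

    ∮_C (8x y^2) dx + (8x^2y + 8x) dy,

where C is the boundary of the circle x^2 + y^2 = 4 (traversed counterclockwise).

Green's theorem converts the closed line integral into a double integral over the enclosed region D:

    ∮_C P dx + Q dy = ∬_D (∂Q/∂x - ∂P/∂y) dA.

Here P = 8x y^2, Q = 8x^2y + 8x, so

    ∂Q/∂x = 16x y + 8,    ∂P/∂y = 16x y,
    ∂Q/∂x - ∂P/∂y = 8.

D is the region x^2 + y^2 ≤ 4. Evaluating the double integral:

In polar coordinates (x = r cos θ, y = r sin θ, dA = r dr dθ) the integrand becomes 8, so

    ∬_D (8) dA = ∫_0^{2π} ∫_0^{2} (8) · r dr dθ.

Inner (r from 0 to 2): 16.
Outer (θ from 0 to 2π): 32π.

Therefore ∮_C P dx + Q dy = 32π.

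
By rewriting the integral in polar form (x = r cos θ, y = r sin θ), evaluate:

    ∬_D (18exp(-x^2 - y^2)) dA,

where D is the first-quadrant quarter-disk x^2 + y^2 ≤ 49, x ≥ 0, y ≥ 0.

The region D is 0 ≤ r ≤ 7, 0 ≤ θ ≤ π/2 in polar coordinates, where x = r cos(θ), y = r sin(θ), and dA = r dr dθ.

Under the substitution, the integrand becomes 18exp(-r^2), so

    ∬_D (18exp(-x^2 - y^2)) dA = ∫_{0}^{π/2} ∫_{0}^{7} (18exp(-r^2)) · r dr dθ.

Inner integral (in r): ∫_{0}^{7} (18exp(-r^2)) · r dr = 9 - 9exp(-49).

Outer integral (in θ): ∫_{0}^{π/2} (9 - 9exp(-49)) dθ = -9π (1 - exp(49))exp(-49)/2.

Therefore ∬_D (18exp(-x^2 - y^2)) dA = -9π (1 - exp(49))exp(-49)/2.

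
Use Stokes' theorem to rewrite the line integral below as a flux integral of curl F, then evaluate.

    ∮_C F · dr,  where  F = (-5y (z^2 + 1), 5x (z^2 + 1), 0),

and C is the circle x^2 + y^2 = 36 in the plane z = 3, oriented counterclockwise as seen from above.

Let S be the flat disk x^2 + y^2 ≤ 36 in the plane z = 3, with upward unit normal n̂ = ẑ. By Stokes' theorem,

    ∮_C F · dr = ∬_S (∇ × F) · n̂ dS = ∬_D (curl F)_z dA,

where D is the disk x^2 + y^2 ≤ 36.

Compute the curl of F = (-5y (z^2 + 1), 5x (z^2 + 1), 0):
    (∇ × F)_x = ∂F_z/∂y - ∂F_y/∂z = -10x z,
    (∇ × F)_y = ∂F_x/∂z - ∂F_z/∂x = -10y z,
    (∇ × F)_z = ∂F_y/∂x - ∂F_x/∂y = 10z^2 + 10.

On z = 3, (curl F)_z = 100.

Convert to polar (x = r cos θ, y = r sin θ, dA = r dr dθ); the integrand becomes 100, so

    ∬_D (curl F)_z dA = ∫_0^{2π} ∫_0^{6} (100) · r dr dθ.

Inner (r from 0 to 6): 1800.
Outer (θ from 0 to 2π): 3600π.

Therefore ∮_C F · dr = 3600π.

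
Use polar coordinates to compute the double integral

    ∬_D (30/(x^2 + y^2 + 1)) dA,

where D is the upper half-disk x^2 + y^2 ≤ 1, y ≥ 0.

The region D is 0 ≤ r ≤ 1, 0 ≤ θ ≤ π in polar coordinates, where x = r cos(θ), y = r sin(θ), and dA = r dr dθ.

Under the substitution, the integrand becomes 30/(r^2 + 1), so

    ∬_D (30/(x^2 + y^2 + 1)) dA = ∫_{0}^{π} ∫_{0}^{1} (30/(r^2 + 1)) · r dr dθ.

Inner integral (in r): ∫_{0}^{1} (30/(r^2 + 1)) · r dr = log(32768).

Outer integral (in θ): ∫_{0}^{π} (log(32768)) dθ = log(32768^π).

Therefore ∬_D (30/(x^2 + y^2 + 1)) dA = log(32768^π).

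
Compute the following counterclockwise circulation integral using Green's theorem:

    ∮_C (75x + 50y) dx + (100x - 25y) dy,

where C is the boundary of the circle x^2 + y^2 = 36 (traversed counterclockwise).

Green's theorem converts the closed line integral into a double integral over the enclosed region D:

    ∮_C P dx + Q dy = ∬_D (∂Q/∂x - ∂P/∂y) dA.

Here P = 75x + 50y, Q = 100x - 25y, so

    ∂Q/∂x = 100,    ∂P/∂y = 50,
    ∂Q/∂x - ∂P/∂y = 50.

D is the region x^2 + y^2 ≤ 36. Evaluating the double integral:

In polar coordinates (x = r cos θ, y = r sin θ, dA = r dr dθ) the integrand becomes 50, so

    ∬_D (50) dA = ∫_0^{2π} ∫_0^{6} (50) · r dr dθ.

Inner (r from 0 to 6): 900.
Outer (θ from 0 to 2π): 1800π.

Therefore ∮_C P dx + Q dy = 1800π.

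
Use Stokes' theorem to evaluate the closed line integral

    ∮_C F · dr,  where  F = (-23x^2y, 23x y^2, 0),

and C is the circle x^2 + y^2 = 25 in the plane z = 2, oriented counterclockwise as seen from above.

Let S be the flat disk x^2 + y^2 ≤ 25 in the plane z = 2, with upward unit normal n̂ = ẑ. By Stokes' theorem,

    ∮_C F · dr = ∬_S (∇ × F) · n̂ dS = ∬_D (curl F)_z dA,

where D is the disk x^2 + y^2 ≤ 25.

Compute the curl of F = (-23x^2y, 23x y^2, 0):
    (∇ × F)_x = ∂F_z/∂y - ∂F_y/∂z = 0,
    (∇ × F)_y = ∂F_x/∂z - ∂F_z/∂x = 0,
    (∇ × F)_z = ∂F_y/∂x - ∂F_x/∂y = 23x^2 + 23y^2.

On z = 2, (curl F)_z = 23x^2 + 23y^2.

Convert to polar (x = r cos θ, y = r sin θ, dA = r dr dθ); the integrand becomes 23r^2, so

    ∬_D (curl F)_z dA = ∫_0^{2π} ∫_0^{5} (23r^2) · r dr dθ.

Inner (r from 0 to 5): 14375/4.
Outer (θ from 0 to 2π): 14375π/2.

Therefore ∮_C F · dr = 14375π/2.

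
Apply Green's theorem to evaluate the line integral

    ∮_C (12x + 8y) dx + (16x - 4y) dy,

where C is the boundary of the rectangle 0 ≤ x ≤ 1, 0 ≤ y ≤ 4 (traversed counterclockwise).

Green's theorem converts the closed line integral into a double integral over the enclosed region D:

    ∮_C P dx + Q dy = ∬_D (∂Q/∂x - ∂P/∂y) dA.

Here P = 12x + 8y, Q = 16x - 4y, so

    ∂Q/∂x = 16,    ∂P/∂y = 8,
    ∂Q/∂x - ∂P/∂y = 8.

D is the region 0 ≤ x ≤ 1, 0 ≤ y ≤ 4. Evaluating the double integral:

    ∬_D (8) dA = ∫_0^{1} ∫_0^{4} (8) dy dx.

Inner (y from 0 to 4): 32.
Outer (x from 0 to 1): 32.

Therefore ∮_C P dx + Q dy = 32.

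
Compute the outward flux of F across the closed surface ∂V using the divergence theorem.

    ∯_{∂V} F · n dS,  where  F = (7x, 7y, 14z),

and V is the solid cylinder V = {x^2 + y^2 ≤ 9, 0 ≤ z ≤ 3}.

By the divergence theorem,

    ∯_{∂V} F · n dS = ∭_V (∇ · F) dV.

Compute the divergence:
    ∇ · F = ∂F_x/∂x + ∂F_y/∂y + ∂F_z/∂z = 7 + 7 + 14 = 28.

In cylindrical coordinates, x = r cos(θ), y = r sin(θ), z = z, dV = r dr dθ dz, with 0 ≤ r ≤ 3, 0 ≤ θ ≤ 2π, 0 ≤ z ≤ 3.

The integrand, after substitution and multiplying by the volume element, becomes (28) · r, so

    ∭_V (∇·F) dV = ∫_0^{2π} ∫_0^{3} ∫_0^{3} (28) · r dz dr dθ.

Inner (z from 0 to 3): 84r.
Middle (r from 0 to 3): 378.
Outer (θ from 0 to 2π): 756π.

Therefore ∯_{∂V} F · n dS = 756π.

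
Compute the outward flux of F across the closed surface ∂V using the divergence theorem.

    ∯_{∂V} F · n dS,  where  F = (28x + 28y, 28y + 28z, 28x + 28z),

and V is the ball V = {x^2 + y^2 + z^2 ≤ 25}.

By the divergence theorem,

    ∯_{∂V} F · n dS = ∭_V (∇ · F) dV.

Compute the divergence:
    ∇ · F = ∂F_x/∂x + ∂F_y/∂y + ∂F_z/∂z = 28 + 28 + 28 = 84.

In spherical coordinates, x = ρ sin(φ) cos(θ), y = ρ sin(φ) sin(θ), z = ρ cos(φ), dV = ρ^2 sin(φ) dρ dφ dθ, with 0 ≤ ρ ≤ 5, 0 ≤ φ ≤ π, 0 ≤ θ ≤ 2π.

The integrand, after substitution and multiplying by the volume element, becomes (84) · ρ^2 sin(φ), so

    ∭_V (∇·F) dV = ∫_0^{2π} ∫_0^{π} ∫_0^{5} (84) · ρ^2 sin(φ) dρ dφ dθ.

Inner (ρ from 0 to 5): 3500sin(φ).
Middle (φ from 0 to π): 7000.
Outer (θ from 0 to 2π): 14000π.

Therefore ∯_{∂V} F · n dS = 14000π.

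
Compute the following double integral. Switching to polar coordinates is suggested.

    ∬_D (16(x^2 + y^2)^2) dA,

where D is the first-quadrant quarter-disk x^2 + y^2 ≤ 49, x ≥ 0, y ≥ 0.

The region D is 0 ≤ r ≤ 7, 0 ≤ θ ≤ π/2 in polar coordinates, where x = r cos(θ), y = r sin(θ), and dA = r dr dθ.

Under the substitution, the integrand becomes 16r^4, so

    ∬_D (16(x^2 + y^2)^2) dA = ∫_{0}^{π/2} ∫_{0}^{7} (16r^4) · r dr dθ.

Inner integral (in r): ∫_{0}^{7} (16r^4) · r dr = 941192/3.

Outer integral (in θ): ∫_{0}^{π/2} (941192/3) dθ = 470596π/3.

Therefore ∬_D (16(x^2 + y^2)^2) dA = 470596π/3.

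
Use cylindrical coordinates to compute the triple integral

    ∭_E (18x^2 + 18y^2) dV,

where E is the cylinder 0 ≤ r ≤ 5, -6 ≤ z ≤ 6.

In cylindrical coordinates, x = r cos(θ), y = r sin(θ), z = z, and dV = r dr dθ dz.

The integrand becomes 18r^2, so

    ∭_E (18x^2 + 18y^2) dV = ∫_{0}^{2π} ∫_{0}^{5} ∫_{-6}^{6} (18r^2) · r dz dr dθ.

Inner (z): 216r^3.
Middle (r from 0 to 5): 33750.
Outer (θ): 67500π.

Therefore the triple integral equals 67500π.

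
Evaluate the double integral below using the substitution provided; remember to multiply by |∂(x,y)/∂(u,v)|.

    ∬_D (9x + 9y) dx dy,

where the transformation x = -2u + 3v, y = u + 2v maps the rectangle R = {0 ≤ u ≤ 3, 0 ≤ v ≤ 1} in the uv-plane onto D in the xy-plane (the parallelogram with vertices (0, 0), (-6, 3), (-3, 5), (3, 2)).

Compute the Jacobian determinant of (x, y) with respect to (u, v):

    ∂(x,y)/∂(u,v) = | -2  3 | = (-2)(2) - (3)(1) = -7.
                   | 1  2 |

Its absolute value is |J| = 7 (the area scaling factor).

Substituting x = -2u + 3v, y = u + 2v into the integrand,

    9x + 9y → -9u + 45v,

so the integral becomes

    ∬_R (-9u + 45v) · |J| du dv = ∫_0^3 ∫_0^1 (-63u + 315v) dv du.

Inner (v): 315/2 - 63u.
Outer (u): 189.

Therefore ∬_D (9x + 9y) dx dy = 189.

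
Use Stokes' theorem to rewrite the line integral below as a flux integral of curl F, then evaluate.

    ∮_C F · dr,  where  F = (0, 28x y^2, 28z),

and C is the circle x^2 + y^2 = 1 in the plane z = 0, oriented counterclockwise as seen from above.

Let S be the flat disk x^2 + y^2 ≤ 1 in the plane z = 0, with upward unit normal n̂ = ẑ. By Stokes' theorem,

    ∮_C F · dr = ∬_S (∇ × F) · n̂ dS = ∬_D (curl F)_z dA,

where D is the disk x^2 + y^2 ≤ 1.

Compute the curl of F = (0, 28x y^2, 28z):
    (∇ × F)_x = ∂F_z/∂y - ∂F_y/∂z = 0,
    (∇ × F)_y = ∂F_x/∂z - ∂F_z/∂x = 0,
    (∇ × F)_z = ∂F_y/∂x - ∂F_x/∂y = 28y^2.

On z = 0, (curl F)_z = 28y^2.

Convert to polar (x = r cos θ, y = r sin θ, dA = r dr dθ); the integrand becomes 28r^2sin(θ)^2, so

    ∬_D (curl F)_z dA = ∫_0^{2π} ∫_0^{1} (28r^2sin(θ)^2) · r dr dθ.

Inner (r from 0 to 1): 7sin(θ)^2.
Outer (θ from 0 to 2π): 7π.

Therefore ∮_C F · dr = 7π.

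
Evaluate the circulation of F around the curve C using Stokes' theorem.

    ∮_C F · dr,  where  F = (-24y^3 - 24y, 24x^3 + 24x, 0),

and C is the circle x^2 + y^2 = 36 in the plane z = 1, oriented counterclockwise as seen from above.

Let S be the flat disk x^2 + y^2 ≤ 36 in the plane z = 1, with upward unit normal n̂ = ẑ. By Stokes' theorem,

    ∮_C F · dr = ∬_S (∇ × F) · n̂ dS = ∬_D (curl F)_z dA,

where D is the disk x^2 + y^2 ≤ 36.

Compute the curl of F = (-24y^3 - 24y, 24x^3 + 24x, 0):
    (∇ × F)_x = ∂F_z/∂y - ∂F_y/∂z = 0,
    (∇ × F)_y = ∂F_x/∂z - ∂F_z/∂x = 0,
    (∇ × F)_z = ∂F_y/∂x - ∂F_x/∂y = 72x^2 + 72y^2 + 48.

On z = 1, (curl F)_z = 72x^2 + 72y^2 + 48.

Convert to polar (x = r cos θ, y = r sin θ, dA = r dr dθ); the integrand becomes 72r^2 + 48, so

    ∬_D (curl F)_z dA = ∫_0^{2π} ∫_0^{6} (72r^2 + 48) · r dr dθ.

Inner (r from 0 to 6): 24192.
Outer (θ from 0 to 2π): 48384π.

Therefore ∮_C F · dr = 48384π.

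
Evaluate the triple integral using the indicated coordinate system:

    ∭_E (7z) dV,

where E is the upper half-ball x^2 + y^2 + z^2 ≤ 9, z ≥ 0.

In spherical coordinates, x = ρ sin(φ) cos(θ), y = ρ sin(φ) sin(θ), z = ρ cos(φ), and dV = ρ^2 sin(φ) dρ dφ dθ.

The integrand becomes 7ρ cos(φ), so

    ∭_E (7z) dV = ∫_{0}^{2π} ∫_{0}^{π/2} ∫_{0}^{3} (7ρ cos(φ)) · ρ^2 sin(φ) dρ dφ dθ.

Inner (ρ): 567sin(2φ)/8.
Middle (φ): 567/8.
Outer (θ): 567π/4.

Therefore the triple integral equals 567π/4.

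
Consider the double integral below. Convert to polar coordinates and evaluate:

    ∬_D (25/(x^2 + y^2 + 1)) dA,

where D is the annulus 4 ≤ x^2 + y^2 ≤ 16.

The region D is 2 ≤ r ≤ 4, 0 ≤ θ ≤ 2π in polar coordinates, where x = r cos(θ), y = r sin(θ), and dA = r dr dθ.

Under the substitution, the integrand becomes 25/(r^2 + 1), so

    ∬_D (25/(x^2 + y^2 + 1)) dA = ∫_{0}^{2π} ∫_{2}^{4} (25/(r^2 + 1)) · r dr dθ.

Inner integral (in r): ∫_{2}^{4} (25/(r^2 + 1)) · r dr = log(582622237229761sqrt(85)/1220703125).

Outer integral (in θ): ∫_{0}^{2π} (log(582622237229761sqrt(85)/1220703125)) dθ = log((582622237229761sqrt(85)/1220703125)^(2π)).

Therefore ∬_D (25/(x^2 + y^2 + 1)) dA = log((582622237229761sqrt(85)/1220703125)^(2π)).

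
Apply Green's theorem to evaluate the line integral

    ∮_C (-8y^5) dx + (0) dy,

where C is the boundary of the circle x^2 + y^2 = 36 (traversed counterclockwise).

Green's theorem converts the closed line integral into a double integral over the enclosed region D:

    ∮_C P dx + Q dy = ∬_D (∂Q/∂x - ∂P/∂y) dA.

Here P = -8y^5, Q = 0, so

    ∂Q/∂x = 0,    ∂P/∂y = -40y^4,
    ∂Q/∂x - ∂P/∂y = 40y^4.

D is the region x^2 + y^2 ≤ 36. Evaluating the double integral:

In polar coordinates (x = r cos θ, y = r sin θ, dA = r dr dθ) the integrand becomes 40r^4sin(θ)^4, so

    ∬_D (40y^4) dA = ∫_0^{2π} ∫_0^{6} (40r^4sin(θ)^4) · r dr dθ.

Inner (r from 0 to 6): 311040sin(θ)^4.
Outer (θ from 0 to 2π): 233280π.

Therefore ∮_C P dx + Q dy = 233280π.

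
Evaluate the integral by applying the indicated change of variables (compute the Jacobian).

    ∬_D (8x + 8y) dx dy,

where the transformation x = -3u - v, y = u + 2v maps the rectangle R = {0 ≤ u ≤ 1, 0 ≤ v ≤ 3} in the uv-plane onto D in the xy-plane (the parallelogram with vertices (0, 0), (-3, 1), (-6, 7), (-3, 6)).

Compute the Jacobian determinant of (x, y) with respect to (u, v):

    ∂(x,y)/∂(u,v) = | -3  -1 | = (-3)(2) - (-1)(1) = -5.
                   | 1  2 |

Its absolute value is |J| = 5 (the area scaling factor).

Substituting x = -3u - v, y = u + 2v into the integrand,

    8x + 8y → -16u + 8v,

so the integral becomes

    ∬_R (-16u + 8v) · |J| du dv = ∫_0^1 ∫_0^3 (-80u + 40v) dv du.

Inner (v): 180 - 240u.
Outer (u): 60.

Therefore ∬_D (8x + 8y) dx dy = 60.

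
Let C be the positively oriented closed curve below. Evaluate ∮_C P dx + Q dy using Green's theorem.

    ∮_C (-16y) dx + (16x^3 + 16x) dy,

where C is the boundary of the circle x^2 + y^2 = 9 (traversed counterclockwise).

Green's theorem converts the closed line integral into a double integral over the enclosed region D:

    ∮_C P dx + Q dy = ∬_D (∂Q/∂x - ∂P/∂y) dA.

Here P = -16y, Q = 16x^3 + 16x, so

    ∂Q/∂x = 48x^2 + 16,    ∂P/∂y = -16,
    ∂Q/∂x - ∂P/∂y = 48x^2 + 32.

D is the region x^2 + y^2 ≤ 9. Evaluating the double integral:

In polar coordinates (x = r cos θ, y = r sin θ, dA = r dr dθ) the integrand becomes 48r^2cos(θ)^2 + 32, so

    ∬_D (48x^2 + 32) dA = ∫_0^{2π} ∫_0^{3} (48r^2cos(θ)^2 + 32) · r dr dθ.

Inner (r from 0 to 3): 972cos(θ)^2 + 144.
Outer (θ from 0 to 2π): 1260π.

Therefore ∮_C P dx + Q dy = 1260π.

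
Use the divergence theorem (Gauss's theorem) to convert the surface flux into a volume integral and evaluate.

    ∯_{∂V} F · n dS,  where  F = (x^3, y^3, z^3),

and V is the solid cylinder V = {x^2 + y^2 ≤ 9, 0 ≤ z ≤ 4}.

By the divergence theorem,

    ∯_{∂V} F · n dS = ∭_V (∇ · F) dV.

Compute the divergence:
    ∇ · F = ∂F_x/∂x + ∂F_y/∂y + ∂F_z/∂z = 3x^2 + 3y^2 + 3z^2.

In cylindrical coordinates, x = r cos(θ), y = r sin(θ), z = z, dV = r dr dθ dz, with 0 ≤ r ≤ 3, 0 ≤ θ ≤ 2π, 0 ≤ z ≤ 4.

The integrand, after substitution and multiplying by the volume element, becomes (3r^2 + 3z^2) · r, so

    ∭_V (∇·F) dV = ∫_0^{2π} ∫_0^{3} ∫_0^{4} (3r^2 + 3z^2) · r dz dr dθ.

Inner (z from 0 to 4): 12r^3 + 64r.
Middle (r from 0 to 3): 531.
Outer (θ from 0 to 2π): 1062π.

Therefore ∯_{∂V} F · n dS = 1062π.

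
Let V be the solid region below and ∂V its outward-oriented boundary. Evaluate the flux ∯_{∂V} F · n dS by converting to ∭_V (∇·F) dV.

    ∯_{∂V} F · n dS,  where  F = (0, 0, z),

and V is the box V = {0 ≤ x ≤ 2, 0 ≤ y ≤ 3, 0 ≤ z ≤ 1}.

By the divergence theorem,

    ∯_{∂V} F · n dS = ∭_V (∇ · F) dV.

Compute the divergence:
    ∇ · F = ∂F_x/∂x + ∂F_y/∂y + ∂F_z/∂z = 0 + 0 + 1 = 1.

V is a rectangular box, so dV = dx dy dz with 0 ≤ x ≤ 2, 0 ≤ y ≤ 3, 0 ≤ z ≤ 1.

Integrate (1) over V as an iterated integral:

    ∭_V (∇·F) dV = ∫_0^{2} ∫_0^{3} ∫_0^{1} (1) dz dy dx.

Inner (z from 0 to 1): 1.
Middle (y from 0 to 3): 3.
Outer (x from 0 to 2): 6.

Therefore ∯_{∂V} F · n dS = 6.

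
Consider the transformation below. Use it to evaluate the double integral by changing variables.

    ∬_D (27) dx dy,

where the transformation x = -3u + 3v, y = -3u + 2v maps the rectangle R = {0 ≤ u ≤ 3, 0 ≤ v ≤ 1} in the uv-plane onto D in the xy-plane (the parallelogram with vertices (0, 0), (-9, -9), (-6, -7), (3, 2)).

Compute the Jacobian determinant of (x, y) with respect to (u, v):

    ∂(x,y)/∂(u,v) = | -3  3 | = (-3)(2) - (3)(-3) = 3.
                   | -3  2 |

Its absolute value is |J| = 3 (the area scaling factor).

Substituting x = -3u + 3v, y = -3u + 2v into the integrand,

    27 → 27,

so the integral becomes

    ∬_R (27) · |J| du dv = ∫_0^3 ∫_0^1 (81) dv du.

Inner (v): 81.
Outer (u): 243.

Therefore ∬_D (27) dx dy = 243.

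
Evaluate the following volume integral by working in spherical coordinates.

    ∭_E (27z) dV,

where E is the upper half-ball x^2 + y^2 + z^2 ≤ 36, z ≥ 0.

In spherical coordinates, x = ρ sin(φ) cos(θ), y = ρ sin(φ) sin(θ), z = ρ cos(φ), and dV = ρ^2 sin(φ) dρ dφ dθ.

The integrand becomes 27ρ cos(φ), so

    ∭_E (27z) dV = ∫_{0}^{2π} ∫_{0}^{π/2} ∫_{0}^{6} (27ρ cos(φ)) · ρ^2 sin(φ) dρ dφ dθ.

Inner (ρ): 4374sin(2φ).
Middle (φ): 4374.
Outer (θ): 8748π.

Therefore the triple integral equals 8748π.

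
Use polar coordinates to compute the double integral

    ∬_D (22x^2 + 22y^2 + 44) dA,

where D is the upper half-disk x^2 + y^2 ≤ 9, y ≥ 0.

The region D is 0 ≤ r ≤ 3, 0 ≤ θ ≤ π in polar coordinates, where x = r cos(θ), y = r sin(θ), and dA = r dr dθ.

Under the substitution, the integrand becomes 22r^2 + 44, so

    ∬_D (22x^2 + 22y^2 + 44) dA = ∫_{0}^{π} ∫_{0}^{3} (22r^2 + 44) · r dr dθ.

Inner integral (in r): ∫_{0}^{3} (22r^2 + 44) · r dr = 1287/2.

Outer integral (in θ): ∫_{0}^{π} (1287/2) dθ = 1287π/2.

Therefore ∬_D (22x^2 + 22y^2 + 44) dA = 1287π/2.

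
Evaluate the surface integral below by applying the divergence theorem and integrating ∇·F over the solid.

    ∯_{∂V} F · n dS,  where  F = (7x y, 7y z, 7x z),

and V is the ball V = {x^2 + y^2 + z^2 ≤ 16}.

By the divergence theorem,

    ∯_{∂V} F · n dS = ∭_V (∇ · F) dV.

Compute the divergence:
    ∇ · F = ∂F_x/∂x + ∂F_y/∂y + ∂F_z/∂z = 7y + 7z + 7x = 7x + 7y + 7z.

In spherical coordinates, x = ρ sin(φ) cos(θ), y = ρ sin(φ) sin(θ), z = ρ cos(φ), dV = ρ^2 sin(φ) dρ dφ dθ, with 0 ≤ ρ ≤ 4, 0 ≤ φ ≤ π, 0 ≤ θ ≤ 2π.

The integrand, after substitution and multiplying by the volume element, becomes (7ρ (sqrt(2)sin(φ)sin(θ + π/4) + cos(φ))) · ρ^2 sin(φ), so

    ∭_V (∇·F) dV = ∫_0^{2π} ∫_0^{π} ∫_0^{4} (7ρ (sqrt(2)sin(φ)sin(θ + π/4) + cos(φ))) · ρ^2 sin(φ) dρ dφ dθ.

Inner (ρ from 0 to 4): 448(sqrt(2)sin(φ)sin(θ + π/4) + cos(φ))sin(φ).
Middle (φ from 0 to π): 224sqrt(2)π sin(θ + π/4).
Outer (θ from 0 to 2π): 0.

Therefore ∯_{∂V} F · n dS = 0.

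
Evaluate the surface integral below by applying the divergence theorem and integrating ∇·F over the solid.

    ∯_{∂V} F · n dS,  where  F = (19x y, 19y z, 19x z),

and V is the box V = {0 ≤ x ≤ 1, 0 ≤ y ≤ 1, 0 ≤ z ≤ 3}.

By the divergence theorem,

    ∯_{∂V} F · n dS = ∭_V (∇ · F) dV.

Compute the divergence:
    ∇ · F = ∂F_x/∂x + ∂F_y/∂y + ∂F_z/∂z = 19y + 19z + 19x = 19x + 19y + 19z.

V is a rectangular box, so dV = dx dy dz with 0 ≤ x ≤ 1, 0 ≤ y ≤ 1, 0 ≤ z ≤ 3.

Integrate (19x + 19y + 19z) over V as an iterated integral:

    ∭_V (∇·F) dV = ∫_0^{1} ∫_0^{1} ∫_0^{3} (19x + 19y + 19z) dz dy dx.

Inner (z from 0 to 3): 57x + 57y + 171/2.
Middle (y from 0 to 1): 57x + 114.
Outer (x from 0 to 1): 285/2.

Therefore ∯_{∂V} F · n dS = 285/2.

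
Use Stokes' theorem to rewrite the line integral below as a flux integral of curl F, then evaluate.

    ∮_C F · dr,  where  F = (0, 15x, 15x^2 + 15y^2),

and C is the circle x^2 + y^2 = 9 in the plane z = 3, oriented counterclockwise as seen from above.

Let S be the flat disk x^2 + y^2 ≤ 9 in the plane z = 3, with upward unit normal n̂ = ẑ. By Stokes' theorem,

    ∮_C F · dr = ∬_S (∇ × F) · n̂ dS = ∬_D (curl F)_z dA,

where D is the disk x^2 + y^2 ≤ 9.

Compute the curl of F = (0, 15x, 15x^2 + 15y^2):
    (∇ × F)_x = ∂F_z/∂y - ∂F_y/∂z = 30y,
    (∇ × F)_y = ∂F_x/∂z - ∂F_z/∂x = -30x,
    (∇ × F)_z = ∂F_y/∂x - ∂F_x/∂y = 15.

On z = 3, (curl F)_z = 15.

Convert to polar (x = r cos θ, y = r sin θ, dA = r dr dθ); the integrand becomes 15, so

    ∬_D (curl F)_z dA = ∫_0^{2π} ∫_0^{3} (15) · r dr dθ.

Inner (r from 0 to 3): 135/2.
Outer (θ from 0 to 2π): 135π.

Therefore ∮_C F · dr = 135π.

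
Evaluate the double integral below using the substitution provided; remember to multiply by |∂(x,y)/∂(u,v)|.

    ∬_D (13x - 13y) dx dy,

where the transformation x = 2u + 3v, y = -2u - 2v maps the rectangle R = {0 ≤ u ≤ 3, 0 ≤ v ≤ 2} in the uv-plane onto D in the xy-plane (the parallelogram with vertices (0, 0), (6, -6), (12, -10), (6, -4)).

Compute the Jacobian determinant of (x, y) with respect to (u, v):

    ∂(x,y)/∂(u,v) = | 2  3 | = (2)(-2) - (3)(-2) = 2.
                   | -2  -2 |

Its absolute value is |J| = 2 (the area scaling factor).

Substituting x = 2u + 3v, y = -2u - 2v into the integrand,

    13x - 13y → 52u + 65v,

so the integral becomes

    ∬_R (52u + 65v) · |J| du dv = ∫_0^3 ∫_0^2 (104u + 130v) dv du.

Inner (v): 208u + 260.
Outer (u): 1716.

Therefore ∬_D (13x - 13y) dx dy = 1716.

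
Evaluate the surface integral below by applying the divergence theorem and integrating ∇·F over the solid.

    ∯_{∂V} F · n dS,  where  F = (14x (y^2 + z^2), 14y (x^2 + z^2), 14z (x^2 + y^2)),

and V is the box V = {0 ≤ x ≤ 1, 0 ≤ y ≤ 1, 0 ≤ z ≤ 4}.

By the divergence theorem,

    ∯_{∂V} F · n dS = ∭_V (∇ · F) dV.

Compute the divergence:
    ∇ · F = ∂F_x/∂x + ∂F_y/∂y + ∂F_z/∂z = 14y^2 + 14z^2 + 14x^2 + 14z^2 + 14x^2 + 14y^2 = 28x^2 + 28y^2 + 28z^2.

V is a rectangular box, so dV = dx dy dz with 0 ≤ x ≤ 1, 0 ≤ y ≤ 1, 0 ≤ z ≤ 4.

Integrate (28x^2 + 28y^2 + 28z^2) over V as an iterated integral:

    ∭_V (∇·F) dV = ∫_0^{1} ∫_0^{1} ∫_0^{4} (28x^2 + 28y^2 + 28z^2) dz dy dx.

Inner (z from 0 to 4): 112x^2 + 112y^2 + 1792/3.
Middle (y from 0 to 1): 112x^2 + 1904/3.
Outer (x from 0 to 1): 672.

Therefore ∯_{∂V} F · n dS = 672.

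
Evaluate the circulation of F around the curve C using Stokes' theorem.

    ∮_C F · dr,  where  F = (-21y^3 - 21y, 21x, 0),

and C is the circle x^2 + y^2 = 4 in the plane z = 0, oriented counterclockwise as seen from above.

Let S be the flat disk x^2 + y^2 ≤ 4 in the plane z = 0, with upward unit normal n̂ = ẑ. By Stokes' theorem,

    ∮_C F · dr = ∬_S (∇ × F) · n̂ dS = ∬_D (curl F)_z dA,

where D is the disk x^2 + y^2 ≤ 4.

Compute the curl of F = (-21y^3 - 21y, 21x, 0):
    (∇ × F)_x = ∂F_z/∂y - ∂F_y/∂z = 0,
    (∇ × F)_y = ∂F_x/∂z - ∂F_z/∂x = 0,
    (∇ × F)_z = ∂F_y/∂x - ∂F_x/∂y = 63y^2 + 42.

On z = 0, (curl F)_z = 63y^2 + 42.

Convert to polar (x = r cos θ, y = r sin θ, dA = r dr dθ); the integrand becomes 63r^2sin(θ)^2 + 42, so

    ∬_D (curl F)_z dA = ∫_0^{2π} ∫_0^{2} (63r^2sin(θ)^2 + 42) · r dr dθ.

Inner (r from 0 to 2): 252sin(θ)^2 + 84.
Outer (θ from 0 to 2π): 420π.

Therefore ∮_C F · dr = 420π.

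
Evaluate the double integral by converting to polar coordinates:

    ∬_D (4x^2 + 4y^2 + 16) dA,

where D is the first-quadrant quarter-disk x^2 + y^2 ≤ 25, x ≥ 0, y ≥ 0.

The region D is 0 ≤ r ≤ 5, 0 ≤ θ ≤ π/2 in polar coordinates, where x = r cos(θ), y = r sin(θ), and dA = r dr dθ.

Under the substitution, the integrand becomes 4r^2 + 16, so

    ∬_D (4x^2 + 4y^2 + 16) dA = ∫_{0}^{π/2} ∫_{0}^{5} (4r^2 + 16) · r dr dθ.

Inner integral (in r): ∫_{0}^{5} (4r^2 + 16) · r dr = 825.

Outer integral (in θ): ∫_{0}^{π/2} (825) dθ = 825π/2.

Therefore ∬_D (4x^2 + 4y^2 + 16) dA = 825π/2.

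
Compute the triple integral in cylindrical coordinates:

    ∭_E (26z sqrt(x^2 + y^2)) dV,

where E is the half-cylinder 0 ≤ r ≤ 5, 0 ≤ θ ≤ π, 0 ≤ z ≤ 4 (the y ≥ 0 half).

In cylindrical coordinates, x = r cos(θ), y = r sin(θ), z = z, and dV = r dr dθ dz.

The integrand becomes 26r z, so

    ∭_E (26z sqrt(x^2 + y^2)) dV = ∫_{0}^{π} ∫_{0}^{5} ∫_{0}^{4} (26r z) · r dz dr dθ.

Inner (z): 208r^2.
Middle (r from 0 to 5): 26000/3.
Outer (θ): 26000π/3.

Therefore the triple integral equals 26000π/3.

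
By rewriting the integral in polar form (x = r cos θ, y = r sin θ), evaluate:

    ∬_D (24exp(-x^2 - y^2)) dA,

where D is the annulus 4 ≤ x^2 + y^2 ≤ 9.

The region D is 2 ≤ r ≤ 3, 0 ≤ θ ≤ 2π in polar coordinates, where x = r cos(θ), y = r sin(θ), and dA = r dr dθ.

Under the substitution, the integrand becomes 24exp(-r^2), so

    ∬_D (24exp(-x^2 - y^2)) dA = ∫_{0}^{2π} ∫_{2}^{3} (24exp(-r^2)) · r dr dθ.

Inner integral (in r): ∫_{2}^{3} (24exp(-r^2)) · r dr = -(12 - 12exp(5))exp(-9).

Outer integral (in θ): ∫_{0}^{2π} (-(12 - 12exp(5))exp(-9)) dθ = -24π (1 - exp(5))exp(-9).

Therefore ∬_D (24exp(-x^2 - y^2)) dA = -24π (1 - exp(5))exp(-9).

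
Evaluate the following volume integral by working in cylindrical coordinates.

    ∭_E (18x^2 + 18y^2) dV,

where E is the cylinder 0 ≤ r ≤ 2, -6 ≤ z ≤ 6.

In cylindrical coordinates, x = r cos(θ), y = r sin(θ), z = z, and dV = r dr dθ dz.

The integrand becomes 18r^2, so

    ∭_E (18x^2 + 18y^2) dV = ∫_{0}^{2π} ∫_{0}^{2} ∫_{-6}^{6} (18r^2) · r dz dr dθ.

Inner (z): 216r^3.
Middle (r from 0 to 2): 864.
Outer (θ): 1728π.

Therefore the triple integral equals 1728π.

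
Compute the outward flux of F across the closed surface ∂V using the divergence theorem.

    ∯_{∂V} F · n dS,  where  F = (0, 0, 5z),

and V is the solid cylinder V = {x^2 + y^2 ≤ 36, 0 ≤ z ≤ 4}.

By the divergence theorem,

    ∯_{∂V} F · n dS = ∭_V (∇ · F) dV.

Compute the divergence:
    ∇ · F = ∂F_x/∂x + ∂F_y/∂y + ∂F_z/∂z = 0 + 0 + 5 = 5.

In cylindrical coordinates, x = r cos(θ), y = r sin(θ), z = z, dV = r dr dθ dz, with 0 ≤ r ≤ 6, 0 ≤ θ ≤ 2π, 0 ≤ z ≤ 4.

The integrand, after substitution and multiplying by the volume element, becomes (5) · r, so

    ∭_V (∇·F) dV = ∫_0^{2π} ∫_0^{6} ∫_0^{4} (5) · r dz dr dθ.

Inner (z from 0 to 4): 20r.
Middle (r from 0 to 6): 360.
Outer (θ from 0 to 2π): 720π.

Therefore ∯_{∂V} F · n dS = 720π.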